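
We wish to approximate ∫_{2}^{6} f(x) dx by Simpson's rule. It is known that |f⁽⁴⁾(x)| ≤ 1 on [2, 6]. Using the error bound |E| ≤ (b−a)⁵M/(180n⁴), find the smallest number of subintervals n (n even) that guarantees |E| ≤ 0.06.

4

Need 1024/(180n⁴) ≤ 0.06.
n⁴ ≥ 1024/(180·0.06) = 94.8148 ⇒ n ≥ 3.1205, so the smallest even n is 4. (n must be even for Simpson's rule.)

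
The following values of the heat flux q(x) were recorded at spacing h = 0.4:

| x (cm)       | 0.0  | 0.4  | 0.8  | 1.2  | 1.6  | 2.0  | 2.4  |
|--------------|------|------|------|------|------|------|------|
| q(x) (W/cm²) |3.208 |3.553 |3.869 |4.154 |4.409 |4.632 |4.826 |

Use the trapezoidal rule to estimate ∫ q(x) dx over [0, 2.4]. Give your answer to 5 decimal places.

h = 0.4, n = 6.
(h/2)·[y₀ + 2y₁ + 2y₂ + 2y₃ + 2y₄ + 2y₅ + y₆] = 0.2·(49.268) = 9.85360.

9.85360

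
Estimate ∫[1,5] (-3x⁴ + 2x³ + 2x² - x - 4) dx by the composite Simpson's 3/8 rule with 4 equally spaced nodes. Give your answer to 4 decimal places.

-1519.1111

h = (5 − 1)/3 = 1.333333.
Nodes x₀,…,x₃ = 1, 2.333333, 3.666667, 5.
f(x) = -3x⁴ + 2x³ + 2x² - x - 4: f₀=-4, f₁=-58.962963, f₂=-424.444444, f₃=-1584.
(3h/8)·[f₀ + 3f₁ + 3f₂ + f₃] = 0.5·(-3038.222222) = -1519.1111.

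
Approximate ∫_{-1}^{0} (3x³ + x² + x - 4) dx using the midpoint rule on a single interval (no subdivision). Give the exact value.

-4.625

M = (b−a)·f(-0.5) = 1·(-4.625) = -4.625.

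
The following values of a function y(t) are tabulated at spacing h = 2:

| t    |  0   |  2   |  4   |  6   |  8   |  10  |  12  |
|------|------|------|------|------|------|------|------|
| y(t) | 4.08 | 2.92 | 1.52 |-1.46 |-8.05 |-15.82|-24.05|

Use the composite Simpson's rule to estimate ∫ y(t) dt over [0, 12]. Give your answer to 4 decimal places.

-60.3133

h = 2, n = 6.
(h/3)·[y₀ + 4y₁ + 2y₂ + 4y₃ + 2y₄ + 4y₅ + y₆] = 0.666667·(-90.47) = -60.3133.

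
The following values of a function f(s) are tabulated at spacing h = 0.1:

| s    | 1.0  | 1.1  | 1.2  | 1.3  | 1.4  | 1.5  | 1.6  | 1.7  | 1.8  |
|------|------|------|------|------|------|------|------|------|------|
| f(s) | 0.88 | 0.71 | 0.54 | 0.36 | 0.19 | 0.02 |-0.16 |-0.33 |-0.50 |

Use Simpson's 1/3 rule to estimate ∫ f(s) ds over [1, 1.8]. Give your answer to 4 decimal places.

h = 0.1, n = 8.
(h/3)·[y₀ + 4y₁ + 2y₂ + 4y₃ + 2y₄ + 4y₅ + 2y₆ + 4y₇ + y₈] = 0.033333·(4.56) = 0.1520.

0.1520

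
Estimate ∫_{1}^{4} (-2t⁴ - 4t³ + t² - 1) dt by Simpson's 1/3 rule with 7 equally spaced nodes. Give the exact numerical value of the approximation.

h = (4 − 1)/6 = 0.5.
Nodes t₀,…,t₆ = 1, 1.5, 2, 2.5, 3, 3.5, 4.
f(t) = -2t⁴ - 4t³ + t² - 1: f₀=-6, f₁=-22.375, f₂=-61, f₃=-135.375, f₄=-262, f₅=-460.375, f₆=-753.
(h/3)·[f₀ + 4f₁ + 2f₂ + 4f₃ + 2f₄ + 4f₅ + f₆] = 0.166667·(-3877.5) = -646.25.

-646.25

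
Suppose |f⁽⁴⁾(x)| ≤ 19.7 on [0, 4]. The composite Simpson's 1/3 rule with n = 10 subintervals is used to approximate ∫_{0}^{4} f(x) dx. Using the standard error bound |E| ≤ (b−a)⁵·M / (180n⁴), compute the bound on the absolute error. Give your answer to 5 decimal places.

|E| ≤ (4)⁵·19.7 / (180·10⁴) = 20172.8/1800000 = 0.01121.

0.01121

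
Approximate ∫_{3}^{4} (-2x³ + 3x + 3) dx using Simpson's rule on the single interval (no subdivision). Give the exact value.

-74

S = (b−a)/6 · [f(3) + 4f(3.5) + f(4)] = 0.166667·[(-42) + 4·(-72.25) + (-113)] = -74.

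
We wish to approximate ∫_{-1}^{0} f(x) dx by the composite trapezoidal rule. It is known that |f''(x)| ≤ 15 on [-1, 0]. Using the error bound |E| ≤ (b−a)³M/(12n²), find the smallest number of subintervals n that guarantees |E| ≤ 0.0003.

65

Need 15/(12n²) ≤ 0.0003.
n² ≥ 15/(12·0.0003) = 4166.67 ⇒ n ≥ 64.5497, so the smallest n is 65.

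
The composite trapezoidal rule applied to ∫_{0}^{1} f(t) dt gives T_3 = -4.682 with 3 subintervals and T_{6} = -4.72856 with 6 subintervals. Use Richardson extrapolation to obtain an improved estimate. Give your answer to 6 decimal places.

-4.744080

R = (4·T_{6} − T_3) / 3 = (4·(-4.72856) − (-4.682))/3 = (-14.23224)/3 = -4.744080.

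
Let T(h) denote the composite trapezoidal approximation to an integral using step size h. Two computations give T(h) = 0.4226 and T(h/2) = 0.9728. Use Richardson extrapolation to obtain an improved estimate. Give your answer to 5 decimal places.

1.15620

R = (4·T(h/2) − T(h)) / 3 = (4·0.9728 − 0.4226)/3 = (3.4686)/3 = 1.15620.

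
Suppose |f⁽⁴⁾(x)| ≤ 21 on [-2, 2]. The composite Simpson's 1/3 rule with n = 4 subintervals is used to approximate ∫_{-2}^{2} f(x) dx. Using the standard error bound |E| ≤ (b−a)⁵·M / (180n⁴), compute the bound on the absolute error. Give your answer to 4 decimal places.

0.4667

|E| ≤ (4)⁵·21 / (180·4⁴) = 21504/46080 = 0.4667.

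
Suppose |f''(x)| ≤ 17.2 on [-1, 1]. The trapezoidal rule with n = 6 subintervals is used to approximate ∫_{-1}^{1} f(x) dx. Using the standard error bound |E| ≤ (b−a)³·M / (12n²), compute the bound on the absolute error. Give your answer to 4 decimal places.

|E| ≤ (2)³·17.2 / (12·6²) = 137.6/432 = 0.3185.

0.3185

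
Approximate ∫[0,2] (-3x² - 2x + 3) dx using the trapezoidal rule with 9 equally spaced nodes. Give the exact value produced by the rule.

h = (2 − 0)/8 = 0.25.
Nodes x₀,…,x₈ = 0, 0.25, 0.5, 0.75, 1, 1.25, 1.5, 1.75, 2.
f(x) = -3x² - 2x + 3: f₀=3, f₁=2.3125, f₂=1.25, f₃=-0.1875, f₄=-2, f₅=-4.1875, f₆=-6.75, f₇=-9.6875, f₈=-13.
(h/2)·[f₀ + 2f₁ + 2f₂ + 2f₃ + 2f₄ + 2f₅ + 2f₆ + 2f₇ + f₈] = 0.125·(-48.5) = -6.0625.

-6.0625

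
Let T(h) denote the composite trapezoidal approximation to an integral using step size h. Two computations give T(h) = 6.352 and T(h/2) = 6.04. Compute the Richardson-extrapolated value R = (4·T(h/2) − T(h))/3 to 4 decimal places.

5.9360

R = (4·T(h/2) − T(h)) / 3 = (4·6.04 − 6.352)/3 = (17.808)/3 = 5.9360.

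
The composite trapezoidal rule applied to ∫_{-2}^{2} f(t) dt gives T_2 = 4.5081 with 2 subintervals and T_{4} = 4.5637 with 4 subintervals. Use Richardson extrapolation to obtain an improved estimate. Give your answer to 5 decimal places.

4.58223

R = (4·T_{4} − T_2) / 3 = (4·4.5637 − 4.5081)/3 = (13.7467)/3 = 4.58223.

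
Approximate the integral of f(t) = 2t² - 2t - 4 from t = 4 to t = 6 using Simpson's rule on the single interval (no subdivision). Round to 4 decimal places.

73.3333

S = (b−a)/6 · [f(4) + 4f(5) + f(6)] = 0.333333·[20 + 4·36 + 56] = 73.3333.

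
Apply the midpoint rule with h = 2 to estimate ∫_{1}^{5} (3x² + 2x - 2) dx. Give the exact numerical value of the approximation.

h = (5 − 1)/2 = 2.
Midpoints m₁,…,m₂ = 2, 4.
f(m₁)=14, f(m₂)=54.
h·[f(m₁) + f(m₂)] = 2·(68) = 136.

136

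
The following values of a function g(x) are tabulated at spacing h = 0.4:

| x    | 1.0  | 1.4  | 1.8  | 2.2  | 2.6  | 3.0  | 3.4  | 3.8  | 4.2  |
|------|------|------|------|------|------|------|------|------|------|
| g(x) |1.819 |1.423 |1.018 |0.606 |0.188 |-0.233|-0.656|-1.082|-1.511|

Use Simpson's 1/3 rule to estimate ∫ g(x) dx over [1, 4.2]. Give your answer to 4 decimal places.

0.5685

h = 0.4, n = 8.
(h/3)·[y₀ + 4y₁ + 2y₂ + 4y₃ + 2y₄ + 4y₅ + 2y₆ + 4y₇ + y₈] = 0.133333·(4.264) = 0.5685.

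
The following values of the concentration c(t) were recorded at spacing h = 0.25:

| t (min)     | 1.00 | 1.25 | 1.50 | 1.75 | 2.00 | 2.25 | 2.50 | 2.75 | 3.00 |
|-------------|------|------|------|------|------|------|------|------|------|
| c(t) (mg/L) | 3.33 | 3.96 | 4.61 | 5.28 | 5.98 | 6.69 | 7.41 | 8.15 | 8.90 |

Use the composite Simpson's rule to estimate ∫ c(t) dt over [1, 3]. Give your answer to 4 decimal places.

h = 0.25, n = 8.
(h/3)·[y₀ + 4y₁ + 2y₂ + 4y₃ + 2y₄ + 4y₅ + 2y₆ + 4y₇ + y₈] = 0.083333·(144.55) = 12.0458.

12.0458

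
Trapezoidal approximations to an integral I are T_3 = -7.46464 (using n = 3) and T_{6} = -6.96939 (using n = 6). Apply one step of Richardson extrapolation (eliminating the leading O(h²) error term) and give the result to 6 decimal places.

R = (4·T_{6} − T_3) / 3 = (4·(-6.96939) − (-7.46464))/3 = (-20.41292)/3 = -6.804307.

-6.804307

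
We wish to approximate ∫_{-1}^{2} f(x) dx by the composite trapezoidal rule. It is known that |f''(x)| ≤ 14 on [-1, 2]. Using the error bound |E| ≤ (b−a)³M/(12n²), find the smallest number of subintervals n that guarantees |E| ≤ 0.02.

Need 378/(12n²) ≤ 0.02.
n² ≥ 378/(12·0.02) = 1575 ⇒ n ≥ 39.6863, so the smallest n is 40.

40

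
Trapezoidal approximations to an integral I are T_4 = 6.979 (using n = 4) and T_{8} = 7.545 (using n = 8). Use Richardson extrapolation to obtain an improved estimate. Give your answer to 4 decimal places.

7.7337

R = (4·T_{8} − T_4) / 3 = (4·7.545 − 6.979)/3 = (23.201)/3 = 7.7337.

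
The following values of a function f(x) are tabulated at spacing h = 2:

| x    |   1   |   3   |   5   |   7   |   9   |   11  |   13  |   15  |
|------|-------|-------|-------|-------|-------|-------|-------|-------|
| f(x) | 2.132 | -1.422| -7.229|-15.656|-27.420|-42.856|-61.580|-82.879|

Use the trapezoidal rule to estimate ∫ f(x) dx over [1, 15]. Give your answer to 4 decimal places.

h = 2, n = 7.
(h/2)·[y₀ + 2y₁ + 2y₂ + 2y₃ + 2y₄ + 2y₅ + 2y₆ + y₇] = 1·(-393.073) = -393.0730.

-393.0730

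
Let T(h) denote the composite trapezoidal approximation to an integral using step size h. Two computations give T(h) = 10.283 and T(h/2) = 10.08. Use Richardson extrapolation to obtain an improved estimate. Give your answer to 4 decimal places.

R = (4·T(h/2) − T(h)) / 3 = (4·10.08 − 10.283)/3 = (30.037)/3 = 10.0123.

10.0123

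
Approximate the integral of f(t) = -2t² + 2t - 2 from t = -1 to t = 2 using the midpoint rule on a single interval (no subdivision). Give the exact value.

-4.5

M = (b−a)·f(0.5) = 3·(-1.5) = -4.5.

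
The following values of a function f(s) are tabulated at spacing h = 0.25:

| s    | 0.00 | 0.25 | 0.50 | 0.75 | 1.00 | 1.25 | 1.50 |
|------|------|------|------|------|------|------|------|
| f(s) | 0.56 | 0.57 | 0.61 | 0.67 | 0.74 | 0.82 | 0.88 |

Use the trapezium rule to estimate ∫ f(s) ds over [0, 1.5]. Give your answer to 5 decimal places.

h = 0.25, n = 6.
(h/2)·[y₀ + 2y₁ + 2y₂ + 2y₃ + 2y₄ + 2y₅ + y₆] = 0.125·(8.26) = 1.03250.

1.03250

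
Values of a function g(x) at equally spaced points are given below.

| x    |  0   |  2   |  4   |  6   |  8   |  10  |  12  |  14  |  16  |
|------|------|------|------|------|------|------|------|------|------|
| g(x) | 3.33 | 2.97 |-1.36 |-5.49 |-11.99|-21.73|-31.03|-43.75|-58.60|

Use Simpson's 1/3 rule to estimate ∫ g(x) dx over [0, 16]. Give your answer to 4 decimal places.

-277.3533

h = 2, n = 8.
(h/3)·[y₀ + 4y₁ + 2y₂ + 4y₃ + 2y₄ + 4y₅ + 2y₆ + 4y₇ + y₈] = 0.666667·(-416.03) = -277.3533.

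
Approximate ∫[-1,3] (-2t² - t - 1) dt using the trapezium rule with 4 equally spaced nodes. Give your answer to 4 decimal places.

h = (3 − (-1))/3 = 1.333333.
Nodes t₀,…,t₃ = -1, 0.333333, 1.666667, 3.
f(t) = -2t² - t - 1: f₀=-2, f₁=-1.555556, f₂=-8.222222, f₃=-22.
(h/2)·[f₀ + 2f₁ + 2f₂ + f₃] = 0.666667·(-43.555556) = -29.0370.

-29.0370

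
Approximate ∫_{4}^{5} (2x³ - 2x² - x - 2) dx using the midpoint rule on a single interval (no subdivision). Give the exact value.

135.25

M = (b−a)·f(4.5) = 1·(135.25) = 135.25.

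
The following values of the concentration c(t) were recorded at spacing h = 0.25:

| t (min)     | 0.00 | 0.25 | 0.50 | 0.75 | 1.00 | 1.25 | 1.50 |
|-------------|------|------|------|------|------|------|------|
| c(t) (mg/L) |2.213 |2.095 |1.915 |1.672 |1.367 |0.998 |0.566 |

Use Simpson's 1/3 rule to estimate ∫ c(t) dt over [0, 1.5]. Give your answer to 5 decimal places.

2.36692

h = 0.25, n = 6.
(h/3)·[y₀ + 4y₁ + 2y₂ + 4y₃ + 2y₄ + 4y₅ + y₆] = 0.083333·(28.403) = 2.36692.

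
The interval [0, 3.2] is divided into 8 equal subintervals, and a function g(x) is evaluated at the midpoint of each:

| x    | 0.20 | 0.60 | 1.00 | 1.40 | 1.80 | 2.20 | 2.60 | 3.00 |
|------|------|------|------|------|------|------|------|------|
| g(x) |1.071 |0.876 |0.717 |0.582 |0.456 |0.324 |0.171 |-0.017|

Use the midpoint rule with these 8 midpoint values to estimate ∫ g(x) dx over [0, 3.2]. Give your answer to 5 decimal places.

1.67200

h = 0.4, n = 8.
h·[y(m₁) + y(m₂) + y(m₃) + y(m₄) + y(m₅) + y(m₆) + y(m₇) + y(m₈)] = 0.4·(4.180) = 1.67200.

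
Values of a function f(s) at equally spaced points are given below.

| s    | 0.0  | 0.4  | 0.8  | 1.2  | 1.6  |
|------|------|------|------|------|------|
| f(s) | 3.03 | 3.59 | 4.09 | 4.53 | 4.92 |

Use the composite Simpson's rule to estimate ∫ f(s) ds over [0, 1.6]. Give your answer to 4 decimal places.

6.4813

h = 0.4, n = 4.
(h/3)·[y₀ + 4y₁ + 2y₂ + 4y₃ + y₄] = 0.133333·(48.61) = 6.4813.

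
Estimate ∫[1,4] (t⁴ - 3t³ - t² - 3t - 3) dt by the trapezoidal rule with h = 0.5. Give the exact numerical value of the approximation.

-36.84375

h = (4 − 1)/6 = 0.5.
Nodes t₀,…,t₆ = 1, 1.5, 2, 2.5, 3, 3.5, 4.
f(t) = t⁴ - 3t³ - t² - 3t - 3: f₀=-9, f₁=-14.8125, f₂=-21, f₃=-24.5625, f₄=-21, f₅=-4.3125, f₆=33.
(h/2)·[f₀ + 2f₁ + 2f₂ + 2f₃ + 2f₄ + 2f₅ + f₆] = 0.25·(-147.375) = -36.84375.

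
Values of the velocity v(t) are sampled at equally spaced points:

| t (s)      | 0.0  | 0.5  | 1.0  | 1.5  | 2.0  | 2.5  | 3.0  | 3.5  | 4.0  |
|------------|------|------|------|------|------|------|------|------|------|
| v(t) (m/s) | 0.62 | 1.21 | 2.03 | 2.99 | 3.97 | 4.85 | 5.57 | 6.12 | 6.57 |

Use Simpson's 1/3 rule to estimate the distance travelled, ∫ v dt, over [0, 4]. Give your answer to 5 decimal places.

15.16833

h = 0.5, n = 8.
(h/3)·[y₀ + 4y₁ + 2y₂ + 4y₃ + 2y₄ + 4y₅ + 2y₆ + 4y₇ + y₈] = 0.166667·(91.01) = 15.16833.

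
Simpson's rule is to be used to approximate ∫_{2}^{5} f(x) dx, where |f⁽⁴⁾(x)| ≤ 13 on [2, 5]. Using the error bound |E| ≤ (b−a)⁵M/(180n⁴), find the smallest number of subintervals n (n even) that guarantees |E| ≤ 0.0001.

22

Need 3159/(180n⁴) ≤ 0.0001.
n⁴ ≥ 3159/(180·0.0001) = 175500 ⇒ n ≥ 20.4677, so the smallest even n is 22. (n must be even for Simpson's rule.)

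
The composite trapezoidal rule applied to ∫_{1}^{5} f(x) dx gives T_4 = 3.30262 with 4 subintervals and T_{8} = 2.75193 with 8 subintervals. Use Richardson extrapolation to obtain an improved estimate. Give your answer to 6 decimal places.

2.568367

R = (4·T_{8} − T_4) / 3 = (4·2.75193 − 3.30262)/3 = (7.70510)/3 = 2.568367.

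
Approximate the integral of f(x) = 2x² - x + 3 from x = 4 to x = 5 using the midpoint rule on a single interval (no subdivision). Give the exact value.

39

M = (b−a)·f(4.5) = 1·(39) = 39.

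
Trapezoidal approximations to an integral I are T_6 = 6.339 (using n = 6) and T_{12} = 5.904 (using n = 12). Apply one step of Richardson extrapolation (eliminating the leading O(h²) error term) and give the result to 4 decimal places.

R = (4·T_{12} − T_6) / 3 = (4·5.904 − 6.339)/3 = (17.277)/3 = 5.7590.

5.7590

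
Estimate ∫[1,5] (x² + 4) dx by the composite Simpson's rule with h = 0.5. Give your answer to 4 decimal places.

h = (5 − 1)/8 = 0.5.
Nodes x₀,…,x₈ = 1, 1.5, 2, 2.5, 3, 3.5, 4, 4.5, 5.
f(x) = x² + 4: f₀=5, f₁=6.25, f₂=8, f₃=10.25, f₄=13, f₅=16.25, f₆=20, f₇=24.25, f₈=29.
(h/3)·[f₀ + 4f₁ + 2f₂ + 4f₃ + 2f₄ + 4f₅ + 2f₆ + 4f₇ + f₈] = 0.166667·(344) = 57.3333.

57.3333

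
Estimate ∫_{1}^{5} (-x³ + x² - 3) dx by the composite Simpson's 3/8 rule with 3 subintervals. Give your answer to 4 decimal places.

-126.6667

h = (5 − 1)/3 = 1.333333.
Nodes x₀,…,x₃ = 1, 2.333333, 3.666667, 5.
f(x) = -x³ + x² - 3: f₀=-3, f₁=-10.259259, f₂=-38.851852, f₃=-103.
(3h/8)·[f₀ + 3f₁ + 3f₂ + f₃] = 0.5·(-253.333333) = -126.6667.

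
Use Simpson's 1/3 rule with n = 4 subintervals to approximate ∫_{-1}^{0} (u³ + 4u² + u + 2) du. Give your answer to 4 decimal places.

2.5833

h = (0 − (-1))/4 = 0.25.
Nodes u₀,…,u₄ = -1, -0.75, -0.5, -0.25, 0.
f(u) = u³ + 4u² + u + 2: f₀=4, f₁=3.078125, f₂=2.375, f₃=1.984375, f₄=2.
(h/3)·[f₀ + 4f₁ + 2f₂ + 4f₃ + f₄] = 0.083333·(31) = 2.5833.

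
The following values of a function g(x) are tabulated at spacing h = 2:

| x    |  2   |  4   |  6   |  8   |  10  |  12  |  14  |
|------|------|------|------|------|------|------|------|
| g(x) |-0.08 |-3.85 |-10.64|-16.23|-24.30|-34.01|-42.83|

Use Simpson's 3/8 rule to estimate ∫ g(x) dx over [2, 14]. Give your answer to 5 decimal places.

h = 2, n = 6.
(3h/8)·[y₀ + 3y₁ + 3y₂ + 2y₃ + 3y₄ + 3y₅ + y₆] = 0.75·(-293.77) = -220.32750.

-220.32750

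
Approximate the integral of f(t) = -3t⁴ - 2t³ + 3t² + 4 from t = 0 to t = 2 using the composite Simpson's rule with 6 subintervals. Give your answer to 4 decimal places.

h = (2 − 0)/6 = 0.333333.
Nodes t₀,…,t₆ = 0, 0.333333, 0.666667, 1, 1.333333, 1.666667, 2.
f(t) = -3t⁴ - 2t³ + 3t² + 4: f₀=4, f₁=4.222222, f₂=4.148148, f₃=2, f₄=-4.888889, f₅=-20.074074, f₆=-48.
(h/3)·[f₀ + 4f₁ + 2f₂ + 4f₃ + 2f₄ + 4f₅ + f₆] = 0.111111·(-100.888889) = -11.2099.

-11.2099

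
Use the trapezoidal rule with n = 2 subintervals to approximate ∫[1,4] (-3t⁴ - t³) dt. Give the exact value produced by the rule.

-826.21875

h = (4 − 1)/2 = 1.5.
Nodes t₀,…,t₂ = 1, 2.5, 4.
f(t) = -3t⁴ - t³: f₀=-4, f₁=-132.8125, f₂=-832.
(h/2)·[f₀ + 2f₁ + f₂] = 0.75·(-1101.625) = -826.21875.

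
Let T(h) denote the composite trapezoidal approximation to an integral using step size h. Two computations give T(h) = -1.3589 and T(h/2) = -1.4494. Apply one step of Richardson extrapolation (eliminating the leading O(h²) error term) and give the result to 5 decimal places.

-1.47957

R = (4·T(h/2) − T(h)) / 3 = (4·(-1.4494) − (-1.3589))/3 = (-4.4387)/3 = -1.47957.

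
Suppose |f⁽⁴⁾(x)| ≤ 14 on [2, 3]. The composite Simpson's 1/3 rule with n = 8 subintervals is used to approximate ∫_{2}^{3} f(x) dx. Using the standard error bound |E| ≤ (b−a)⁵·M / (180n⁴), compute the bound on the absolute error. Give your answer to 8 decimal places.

0.00001899

|E| ≤ (1)⁵·14 / (180·8⁴) = 14/737280 = 0.00001899.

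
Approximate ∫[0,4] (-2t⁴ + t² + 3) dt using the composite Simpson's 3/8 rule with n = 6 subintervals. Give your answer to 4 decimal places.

h = (4 − 0)/6 = 0.666667.
Nodes t₀,…,t₆ = 0, 0.666667, 1.333333, 2, 2.666667, 3.333333, 4.
f(t) = -2t⁴ + t² + 3: f₀=3, f₁=3.049383, f₂=-1.543210, f₃=-25, f₄=-91.024691, f₅=-232.802469, f₆=-493.
(3h/8)·[f₀ + 3f₁ + 3f₂ + 2f₃ + 3f₄ + 3f₅ + f₆] = 0.25·(-1506.962963) = -376.7407.

-376.7407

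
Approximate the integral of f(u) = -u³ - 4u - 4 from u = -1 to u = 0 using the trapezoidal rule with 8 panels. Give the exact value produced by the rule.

h = (0 − (-1))/8 = 0.125.
Nodes u₀,…,u₈ = -1, -0.875, -0.75, -0.625, -0.5, -0.375, -0.25, -0.125, 0.
f(u) = -u³ - 4u - 4: f₀=1, f₁=0.169921875, f₂=-0.578125, f₃=-1.255859375, f₄=-1.875, f₅=-2.447265625, f₆=-2.984375, f₇=-3.498046875, f₈=-4.
(h/2)·[f₀ + 2f₁ + 2f₂ + 2f₃ + 2f₄ + 2f₅ + 2f₆ + 2f₇ + f₈] = 0.0625·(-27.9375) = -1.74609375.

-1.74609375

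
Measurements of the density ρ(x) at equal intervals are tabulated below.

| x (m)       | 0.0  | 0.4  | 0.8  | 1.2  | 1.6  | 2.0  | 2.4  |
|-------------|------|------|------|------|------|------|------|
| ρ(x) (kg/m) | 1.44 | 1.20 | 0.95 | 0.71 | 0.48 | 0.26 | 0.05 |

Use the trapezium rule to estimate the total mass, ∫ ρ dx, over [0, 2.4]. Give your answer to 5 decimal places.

1.73800

h = 0.4, n = 6.
(h/2)·[y₀ + 2y₁ + 2y₂ + 2y₃ + 2y₄ + 2y₅ + y₆] = 0.2·(8.69) = 1.73800.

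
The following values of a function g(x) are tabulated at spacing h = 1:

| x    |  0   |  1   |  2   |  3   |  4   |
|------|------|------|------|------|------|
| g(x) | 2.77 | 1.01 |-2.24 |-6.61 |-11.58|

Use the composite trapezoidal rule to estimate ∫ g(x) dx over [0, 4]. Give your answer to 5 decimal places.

-12.24500

h = 1, n = 4.
(h/2)·[y₀ + 2y₁ + 2y₂ + 2y₃ + y₄] = 0.5·(-24.49) = -12.24500.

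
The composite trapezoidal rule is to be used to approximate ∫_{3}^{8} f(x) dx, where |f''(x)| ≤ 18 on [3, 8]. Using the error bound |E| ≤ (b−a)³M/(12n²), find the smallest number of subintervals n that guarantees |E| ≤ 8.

5

Need 2250/(12n²) ≤ 8.
n² ≥ 2250/(12·8) = 23.4375 ⇒ n ≥ 4.8412, so the smallest n is 5.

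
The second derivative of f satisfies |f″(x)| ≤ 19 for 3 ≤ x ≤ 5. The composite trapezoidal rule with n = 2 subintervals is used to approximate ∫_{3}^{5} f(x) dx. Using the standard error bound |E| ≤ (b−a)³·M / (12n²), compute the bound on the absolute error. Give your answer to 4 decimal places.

3.1667

|E| ≤ (2)³·19 / (12·2²) = 152/48 = 3.1667.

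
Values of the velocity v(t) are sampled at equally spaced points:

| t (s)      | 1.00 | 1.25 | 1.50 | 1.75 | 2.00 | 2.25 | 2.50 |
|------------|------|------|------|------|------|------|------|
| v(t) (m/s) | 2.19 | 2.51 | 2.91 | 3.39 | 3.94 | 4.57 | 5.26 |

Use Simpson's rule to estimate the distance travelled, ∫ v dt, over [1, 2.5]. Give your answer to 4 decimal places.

5.2525

h = 0.25, n = 6.
(h/3)·[y₀ + 4y₁ + 2y₂ + 4y₃ + 2y₄ + 4y₅ + y₆] = 0.083333·(63.03) = 5.2525.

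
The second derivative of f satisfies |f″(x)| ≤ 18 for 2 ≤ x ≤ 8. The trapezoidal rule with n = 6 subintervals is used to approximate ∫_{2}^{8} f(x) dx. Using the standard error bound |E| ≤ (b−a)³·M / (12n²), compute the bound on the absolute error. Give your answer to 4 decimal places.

9.0000

|E| ≤ (6)³·18 / (12·6²) = 3888/432 = 9.0000.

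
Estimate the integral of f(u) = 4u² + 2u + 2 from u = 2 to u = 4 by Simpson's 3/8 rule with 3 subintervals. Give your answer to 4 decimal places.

h = (4 − 2)/3 = 0.666667.
Nodes u₀,…,u₃ = 2, 2.666667, 3.333333, 4.
f(u) = 4u² + 2u + 2: f₀=22, f₁=35.777778, f₂=53.111111, f₃=74.
(3h/8)·[f₀ + 3f₁ + 3f₂ + f₃] = 0.25·(362.666667) = 90.6667.

90.6667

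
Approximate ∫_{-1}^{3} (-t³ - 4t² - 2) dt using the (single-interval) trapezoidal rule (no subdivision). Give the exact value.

T = (b−a)/2 · [f(-1) + f(3)] = 2·[(-5) + (-65)] = -140.

-140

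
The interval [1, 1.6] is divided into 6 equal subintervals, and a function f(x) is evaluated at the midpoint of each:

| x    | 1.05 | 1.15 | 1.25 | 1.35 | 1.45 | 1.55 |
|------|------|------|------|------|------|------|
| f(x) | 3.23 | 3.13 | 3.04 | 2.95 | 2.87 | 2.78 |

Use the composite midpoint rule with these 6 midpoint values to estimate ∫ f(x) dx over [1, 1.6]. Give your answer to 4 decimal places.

1.8000

h = 0.1, n = 6.
h·[y(m₁) + y(m₂) + y(m₃) + y(m₄) + y(m₅) + y(m₆)] = 0.1·(18.00) = 1.8000.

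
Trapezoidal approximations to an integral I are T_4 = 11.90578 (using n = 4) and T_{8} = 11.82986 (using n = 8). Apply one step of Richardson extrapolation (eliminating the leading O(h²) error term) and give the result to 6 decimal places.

R = (4·T_{8} − T_4) / 3 = (4·11.82986 − 11.90578)/3 = (35.41366)/3 = 11.804553.

11.804553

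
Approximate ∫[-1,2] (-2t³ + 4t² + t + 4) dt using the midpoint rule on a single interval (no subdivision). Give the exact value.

M = (b−a)·f(0.5) = 3·(5.25) = 15.75.

15.75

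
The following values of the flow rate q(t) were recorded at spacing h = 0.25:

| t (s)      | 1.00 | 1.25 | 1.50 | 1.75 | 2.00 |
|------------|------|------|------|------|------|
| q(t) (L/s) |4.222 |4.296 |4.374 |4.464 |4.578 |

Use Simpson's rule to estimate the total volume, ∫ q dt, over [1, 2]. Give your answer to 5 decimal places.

h = 0.25, n = 4.
(h/3)·[y₀ + 4y₁ + 2y₂ + 4y₃ + y₄] = 0.083333·(52.588) = 4.38233.

4.38233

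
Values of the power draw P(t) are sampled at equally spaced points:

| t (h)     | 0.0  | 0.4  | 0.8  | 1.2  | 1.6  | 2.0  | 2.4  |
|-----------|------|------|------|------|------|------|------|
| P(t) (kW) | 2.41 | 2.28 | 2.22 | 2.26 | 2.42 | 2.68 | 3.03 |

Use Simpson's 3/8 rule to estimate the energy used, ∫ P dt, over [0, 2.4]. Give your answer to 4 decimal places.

5.8140

h = 0.4, n = 6.
(3h/8)·[y₀ + 3y₁ + 3y₂ + 2y₃ + 3y₄ + 3y₅ + y₆] = 0.15·(38.76) = 5.8140.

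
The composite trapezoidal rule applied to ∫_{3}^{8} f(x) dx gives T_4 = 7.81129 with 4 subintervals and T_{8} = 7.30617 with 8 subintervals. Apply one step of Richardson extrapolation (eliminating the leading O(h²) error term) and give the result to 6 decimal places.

R = (4·T_{8} − T_4) / 3 = (4·7.30617 − 7.81129)/3 = (21.41339)/3 = 7.137797.

7.137797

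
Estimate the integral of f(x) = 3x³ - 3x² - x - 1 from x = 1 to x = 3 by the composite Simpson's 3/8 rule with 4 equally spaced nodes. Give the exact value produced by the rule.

28

h = (3 − 1)/3 = 0.666667.
Nodes x₀,…,x₃ = 1, 1.666667, 2.333333, 3.
f(x) = 3x³ - 3x² - x - 1: f₀=-2, f₁=2.888889, f₂=18.444444, f₃=50.
(3h/8)·[f₀ + 3f₁ + 3f₂ + f₃] = 0.25·(112) = 28.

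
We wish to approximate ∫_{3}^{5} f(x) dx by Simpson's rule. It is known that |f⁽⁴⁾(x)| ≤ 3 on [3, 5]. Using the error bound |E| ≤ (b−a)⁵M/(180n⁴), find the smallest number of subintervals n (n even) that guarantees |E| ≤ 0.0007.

Need 96/(180n⁴) ≤ 0.0007.
n⁴ ≥ 96/(180·0.0007) = 761.905 ⇒ n ≥ 5.2538, so the smallest even n is 6. (n must be even for Simpson's rule.)

6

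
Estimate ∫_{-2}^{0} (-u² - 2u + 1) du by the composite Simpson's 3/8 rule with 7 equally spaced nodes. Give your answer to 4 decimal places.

3.3333

h = (0 − (-2))/6 = 0.333333.
Nodes u₀,…,u₆ = -2, -1.666667, -1.333333, -1, -0.666667, -0.333333, 0.
f(u) = -u² - 2u + 1: f₀=1, f₁=1.555556, f₂=1.888889, f₃=2, f₄=1.888889, f₅=1.555556, f₆=1.
(3h/8)·[f₀ + 3f₁ + 3f₂ + 2f₃ + 3f₄ + 3f₅ + f₆] = 0.125·(26.666667) = 3.3333.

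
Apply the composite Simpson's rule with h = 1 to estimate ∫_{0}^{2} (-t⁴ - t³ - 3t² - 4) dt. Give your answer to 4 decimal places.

-26.6667

h = (2 − 0)/2 = 1.
Nodes t₀,…,t₂ = 0, 1, 2.
f(t) = -t⁴ - t³ - 3t² - 4: f₀=-4, f₁=-9, f₂=-40.
(h/3)·[f₀ + 4f₁ + f₂] = 0.333333·(-80) = -26.6667.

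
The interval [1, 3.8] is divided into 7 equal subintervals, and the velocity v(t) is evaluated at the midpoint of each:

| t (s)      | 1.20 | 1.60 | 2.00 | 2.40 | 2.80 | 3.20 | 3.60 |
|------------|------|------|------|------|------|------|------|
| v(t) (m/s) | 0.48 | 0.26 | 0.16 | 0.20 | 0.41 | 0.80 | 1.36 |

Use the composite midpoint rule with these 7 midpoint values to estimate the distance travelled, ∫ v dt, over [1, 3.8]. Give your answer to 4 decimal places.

h = 0.4, n = 7.
h·[y(m₁) + y(m₂) + y(m₃) + y(m₄) + y(m₅) + y(m₆) + y(m₇)] = 0.4·(3.67) = 1.4680.

1.4680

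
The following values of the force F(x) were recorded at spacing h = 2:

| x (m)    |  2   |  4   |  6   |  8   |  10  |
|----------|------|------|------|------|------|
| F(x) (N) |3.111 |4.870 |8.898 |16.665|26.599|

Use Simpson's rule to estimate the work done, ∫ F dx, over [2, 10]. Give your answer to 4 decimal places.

h = 2, n = 4.
(h/3)·[y₀ + 4y₁ + 2y₂ + 4y₃ + y₄] = 0.666667·(133.646) = 89.0973.

89.0973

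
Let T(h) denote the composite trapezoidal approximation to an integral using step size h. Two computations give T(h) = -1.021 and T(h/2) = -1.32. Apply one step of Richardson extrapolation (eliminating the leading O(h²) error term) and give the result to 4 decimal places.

R = (4·T(h/2) − T(h)) / 3 = (4·(-1.32) − (-1.021))/3 = (-4.259)/3 = -1.4197.

-1.4197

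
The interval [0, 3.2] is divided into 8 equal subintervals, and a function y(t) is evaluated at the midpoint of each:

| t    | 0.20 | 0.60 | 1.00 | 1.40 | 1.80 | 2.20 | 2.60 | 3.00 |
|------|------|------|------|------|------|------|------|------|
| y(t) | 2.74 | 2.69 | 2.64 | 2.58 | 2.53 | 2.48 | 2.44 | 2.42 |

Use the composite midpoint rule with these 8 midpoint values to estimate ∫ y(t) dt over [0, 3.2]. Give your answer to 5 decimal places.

8.20800

h = 0.4, n = 8.
h·[y(m₁) + y(m₂) + y(m₃) + y(m₄) + y(m₅) + y(m₆) + y(m₇) + y(m₈)] = 0.4·(20.52) = 8.20800.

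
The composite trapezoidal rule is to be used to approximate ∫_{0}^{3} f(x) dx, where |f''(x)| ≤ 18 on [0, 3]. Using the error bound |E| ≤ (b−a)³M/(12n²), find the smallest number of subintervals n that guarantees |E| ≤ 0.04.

32

Need 486/(12n²) ≤ 0.04.
n² ≥ 486/(12·0.04) = 1012.5 ⇒ n ≥ 31.8198, so the smallest n is 32.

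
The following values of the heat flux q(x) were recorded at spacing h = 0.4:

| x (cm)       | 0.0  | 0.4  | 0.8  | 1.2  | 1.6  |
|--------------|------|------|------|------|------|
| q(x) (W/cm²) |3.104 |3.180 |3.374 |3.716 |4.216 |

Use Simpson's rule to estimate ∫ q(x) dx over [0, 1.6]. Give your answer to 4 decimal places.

5.5536

h = 0.4, n = 4.
(h/3)·[y₀ + 4y₁ + 2y₂ + 4y₃ + y₄] = 0.133333·(41.652) = 5.5536.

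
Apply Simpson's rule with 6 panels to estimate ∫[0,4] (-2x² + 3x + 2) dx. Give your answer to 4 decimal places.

h = (4 − 0)/6 = 0.666667.
Nodes x₀,…,x₆ = 0, 0.666667, 1.333333, 2, 2.666667, 3.333333, 4.
f(x) = -2x² + 3x + 2: f₀=2, f₁=3.111111, f₂=2.444444, f₃=0, f₄=-4.222222, f₅=-10.222222, f₆=-18.
(h/3)·[f₀ + 4f₁ + 2f₂ + 4f₃ + 2f₄ + 4f₅ + f₆] = 0.222222·(-48) = -10.6667.

-10.6667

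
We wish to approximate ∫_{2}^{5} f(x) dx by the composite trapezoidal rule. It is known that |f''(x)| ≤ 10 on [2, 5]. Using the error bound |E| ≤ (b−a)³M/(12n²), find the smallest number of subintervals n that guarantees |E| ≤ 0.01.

Need 270/(12n²) ≤ 0.01.
n² ≥ 270/(12·0.01) = 2250 ⇒ n ≥ 47.4342, so the smallest n is 48.

48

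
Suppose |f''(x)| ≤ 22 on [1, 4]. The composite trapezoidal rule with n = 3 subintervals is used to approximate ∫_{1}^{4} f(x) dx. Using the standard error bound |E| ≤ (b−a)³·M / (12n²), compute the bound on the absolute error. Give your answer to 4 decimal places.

5.5000

|E| ≤ (3)³·22 / (12·3²) = 594/108 = 5.5000.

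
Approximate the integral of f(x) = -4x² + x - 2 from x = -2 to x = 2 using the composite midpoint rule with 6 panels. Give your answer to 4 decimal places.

-28.7407

h = (2 − (-2))/6 = 0.666667.
Midpoints m₁,…,m₆ = -1.666667, -1, -0.333333, 0.333333, 1, 1.666667.
f(m₁)=-14.777778, f(m₂)=-7, f(m₃)=-2.777778, f(m₄)=-2.111111, f(m₅)=-5, f(m₆)=-11.444444.
h·[f(m₁) + f(m₂) + f(m₃) + f(m₄) + f(m₅) + f(m₆)] = 0.666667·(-43.111111) = -28.7407.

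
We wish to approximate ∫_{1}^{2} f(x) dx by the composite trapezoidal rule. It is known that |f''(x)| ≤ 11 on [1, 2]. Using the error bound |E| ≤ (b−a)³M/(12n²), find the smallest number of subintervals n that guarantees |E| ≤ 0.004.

Need 11/(12n²) ≤ 0.004.
n² ≥ 11/(12·0.004) = 229.167 ⇒ n ≥ 15.1383, so the smallest n is 16.

16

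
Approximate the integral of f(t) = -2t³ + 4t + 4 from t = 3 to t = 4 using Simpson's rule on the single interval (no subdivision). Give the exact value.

S = (b−a)/6 · [f(3) + 4f(3.5) + f(4)] = 0.166667·[(-38) + 4·(-67.75) + (-108)] = -69.5.

-69.5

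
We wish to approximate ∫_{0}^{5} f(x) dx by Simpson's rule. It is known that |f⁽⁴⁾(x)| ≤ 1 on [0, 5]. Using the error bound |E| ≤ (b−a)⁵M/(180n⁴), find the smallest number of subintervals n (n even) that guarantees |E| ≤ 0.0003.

Need 3125/(180n⁴) ≤ 0.0003.
n⁴ ≥ 3125/(180·0.0003) = 57870.4 ⇒ n ≥ 15.5101, so the smallest even n is 16. (n must be even for Simpson's rule.)

16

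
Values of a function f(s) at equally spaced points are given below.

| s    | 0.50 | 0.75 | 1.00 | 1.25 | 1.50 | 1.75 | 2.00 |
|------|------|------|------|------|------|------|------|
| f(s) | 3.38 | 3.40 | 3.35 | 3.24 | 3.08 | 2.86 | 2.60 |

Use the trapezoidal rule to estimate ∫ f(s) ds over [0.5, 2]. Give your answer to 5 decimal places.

4.73000

h = 0.25, n = 6.
(h/2)·[y₀ + 2y₁ + 2y₂ + 2y₃ + 2y₄ + 2y₅ + y₆] = 0.125·(37.84) = 4.73000.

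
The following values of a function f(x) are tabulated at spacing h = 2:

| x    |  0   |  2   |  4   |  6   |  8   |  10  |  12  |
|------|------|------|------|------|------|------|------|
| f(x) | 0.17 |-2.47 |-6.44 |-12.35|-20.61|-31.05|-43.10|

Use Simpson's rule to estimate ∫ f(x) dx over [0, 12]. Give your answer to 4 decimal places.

h = 2, n = 6.
(h/3)·[y₀ + 4y₁ + 2y₂ + 4y₃ + 2y₄ + 4y₅ + y₆] = 0.666667·(-280.51) = -187.0067.

-187.0067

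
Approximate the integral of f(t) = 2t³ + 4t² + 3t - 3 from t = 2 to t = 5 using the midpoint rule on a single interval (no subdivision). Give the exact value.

426.75

M = (b−a)·f(3.5) = 3·(142.25) = 426.75.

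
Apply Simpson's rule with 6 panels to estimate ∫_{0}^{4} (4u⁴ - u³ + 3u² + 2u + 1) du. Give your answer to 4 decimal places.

h = (4 − 0)/6 = 0.666667.
Nodes u₀,…,u₆ = 0, 0.666667, 1.333333, 2, 2.666667, 3.333333, 4.
f(u) = 4u⁴ - u³ + 3u² + 2u + 1: f₀=1, f₁=4.160494, f₂=19.271605, f₃=73, f₄=210.975309, f₅=497.790123, f₆=1017.
(h/3)·[f₀ + 4f₁ + 2f₂ + 4f₃ + 2f₄ + 4f₅ + f₆] = 0.222222·(3778.296296) = 839.6214.

839.6214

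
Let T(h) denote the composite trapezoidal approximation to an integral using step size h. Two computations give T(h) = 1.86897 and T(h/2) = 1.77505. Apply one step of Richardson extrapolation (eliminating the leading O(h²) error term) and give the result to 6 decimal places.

R = (4·T(h/2) − T(h)) / 3 = (4·1.77505 − 1.86897)/3 = (5.23123)/3 = 1.743743.

1.743743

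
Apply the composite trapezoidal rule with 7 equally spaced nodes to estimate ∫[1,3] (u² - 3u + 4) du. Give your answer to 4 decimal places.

4.7037

h = (3 − 1)/6 = 0.333333.
Nodes u₀,…,u₆ = 1, 1.333333, 1.666667, 2, 2.333333, 2.666667, 3.
f(u) = u² - 3u + 4: f₀=2, f₁=1.777778, f₂=1.777778, f₃=2, f₄=2.444444, f₅=3.111111, f₆=4.
(h/2)·[f₀ + 2f₁ + 2f₂ + 2f₃ + 2f₄ + 2f₅ + f₆] = 0.166667·(28.222222) = 4.7037.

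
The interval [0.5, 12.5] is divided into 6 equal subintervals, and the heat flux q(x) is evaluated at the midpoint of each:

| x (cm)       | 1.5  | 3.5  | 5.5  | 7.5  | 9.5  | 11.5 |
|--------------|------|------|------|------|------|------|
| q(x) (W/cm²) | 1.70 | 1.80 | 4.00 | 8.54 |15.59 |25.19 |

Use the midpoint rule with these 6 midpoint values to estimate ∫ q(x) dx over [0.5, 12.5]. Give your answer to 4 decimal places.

h = 2, n = 6.
h·[y(m₁) + y(m₂) + y(m₃) + y(m₄) + y(m₅) + y(m₆)] = 2·(56.82) = 113.6400.

113.6400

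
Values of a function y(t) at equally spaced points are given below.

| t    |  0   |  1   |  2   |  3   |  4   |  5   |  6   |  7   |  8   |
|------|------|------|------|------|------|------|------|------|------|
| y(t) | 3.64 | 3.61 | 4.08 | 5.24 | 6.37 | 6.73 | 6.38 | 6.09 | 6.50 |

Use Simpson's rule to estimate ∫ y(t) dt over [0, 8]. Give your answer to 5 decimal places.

h = 1, n = 8.
(h/3)·[y₀ + 4y₁ + 2y₂ + 4y₃ + 2y₄ + 4y₅ + 2y₆ + 4y₇ + y₈] = 0.333333·(130.48) = 43.49333.

43.49333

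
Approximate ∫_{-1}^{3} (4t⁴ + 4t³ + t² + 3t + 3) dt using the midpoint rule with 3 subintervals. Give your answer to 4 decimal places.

h = (3 − (-1))/3 = 1.333333.
Midpoints m₁,…,m₃ = -0.333333, 1, 2.333333.
f(m₁)=2.012346, f(m₂)=15, f(m₃)=184.827160.
h·[f(m₁) + f(m₂) + f(m₃)] = 1.333333·(201.839506) = 269.1193.

269.1193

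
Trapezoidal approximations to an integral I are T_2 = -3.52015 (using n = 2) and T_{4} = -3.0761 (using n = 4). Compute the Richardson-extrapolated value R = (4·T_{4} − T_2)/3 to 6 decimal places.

R = (4·T_{4} − T_2) / 3 = (4·(-3.0761) − (-3.52015))/3 = (-8.78425)/3 = -2.928083.

-2.928083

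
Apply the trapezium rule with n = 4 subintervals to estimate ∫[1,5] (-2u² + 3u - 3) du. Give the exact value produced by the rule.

-60

h = (5 − 1)/4 = 1.
Nodes u₀,…,u₄ = 1, 2, 3, 4, 5.
f(u) = -2u² + 3u - 3: f₀=-2, f₁=-5, f₂=-12, f₃=-23, f₄=-38.
(h/2)·[f₀ + 2f₁ + 2f₂ + 2f₃ + f₄] = 0.5·(-120) = -60.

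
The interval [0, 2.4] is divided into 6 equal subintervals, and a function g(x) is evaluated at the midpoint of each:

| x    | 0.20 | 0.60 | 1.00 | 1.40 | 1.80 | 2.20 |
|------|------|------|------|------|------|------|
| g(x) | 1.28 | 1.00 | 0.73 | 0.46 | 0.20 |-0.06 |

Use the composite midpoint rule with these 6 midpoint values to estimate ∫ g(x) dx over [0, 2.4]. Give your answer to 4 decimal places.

1.4440

h = 0.4, n = 6.
h·[y(m₁) + y(m₂) + y(m₃) + y(m₄) + y(m₅) + y(m₆)] = 0.4·(3.61) = 1.4440.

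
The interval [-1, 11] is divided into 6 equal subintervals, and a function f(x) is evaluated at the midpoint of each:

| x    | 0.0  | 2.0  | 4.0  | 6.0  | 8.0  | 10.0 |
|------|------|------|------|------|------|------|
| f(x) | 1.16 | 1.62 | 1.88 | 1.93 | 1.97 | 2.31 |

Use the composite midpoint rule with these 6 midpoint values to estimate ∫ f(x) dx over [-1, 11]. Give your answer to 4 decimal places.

21.7400

h = 2, n = 6.
h·[y(m₁) + y(m₂) + y(m₃) + y(m₄) + y(m₅) + y(m₆)] = 2·(10.87) = 21.7400.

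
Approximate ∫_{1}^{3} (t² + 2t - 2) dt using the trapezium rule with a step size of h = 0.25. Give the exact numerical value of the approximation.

h = (3 − 1)/8 = 0.25.
Nodes t₀,…,t₈ = 1, 1.25, 1.5, 1.75, 2, 2.25, 2.5, 2.75, 3.
f(t) = t² + 2t - 2: f₀=1, f₁=2.0625, f₂=3.25, f₃=4.5625, f₄=6, f₅=7.5625, f₆=9.25, f₇=11.0625, f₈=13.
(h/2)·[f₀ + 2f₁ + 2f₂ + 2f₃ + 2f₄ + 2f₅ + 2f₆ + 2f₇ + f₈] = 0.125·(101.5) = 12.6875.

12.6875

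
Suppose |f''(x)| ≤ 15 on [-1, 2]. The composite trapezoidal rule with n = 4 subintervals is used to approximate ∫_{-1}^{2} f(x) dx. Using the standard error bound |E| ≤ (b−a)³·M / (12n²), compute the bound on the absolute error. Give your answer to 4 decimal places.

2.1094

|E| ≤ (3)³·15 / (12·4²) = 405/192 = 2.1094.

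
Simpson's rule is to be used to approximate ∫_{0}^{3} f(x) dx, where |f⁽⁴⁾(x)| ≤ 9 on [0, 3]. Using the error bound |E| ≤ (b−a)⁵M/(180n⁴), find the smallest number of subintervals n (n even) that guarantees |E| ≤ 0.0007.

Need 2187/(180n⁴) ≤ 0.0007.
n⁴ ≥ 2187/(180·0.0007) = 17357.1 ⇒ n ≥ 11.4781, so the smallest even n is 12. (n must be even for Simpson's rule.)

12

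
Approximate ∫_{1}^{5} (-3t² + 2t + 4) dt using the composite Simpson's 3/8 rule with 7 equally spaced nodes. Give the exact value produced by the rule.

-84

h = (5 − 1)/6 = 0.666667.
Nodes t₀,…,t₆ = 1, 1.666667, 2.333333, 3, 3.666667, 4.333333, 5.
f(t) = -3t² + 2t + 4: f₀=3, f₁=-1, f₂=-7.666667, f₃=-17, f₄=-29, f₅=-43.666667, f₆=-61.
(3h/8)·[f₀ + 3f₁ + 3f₂ + 2f₃ + 3f₄ + 3f₅ + f₆] = 0.25·(-336) = -84.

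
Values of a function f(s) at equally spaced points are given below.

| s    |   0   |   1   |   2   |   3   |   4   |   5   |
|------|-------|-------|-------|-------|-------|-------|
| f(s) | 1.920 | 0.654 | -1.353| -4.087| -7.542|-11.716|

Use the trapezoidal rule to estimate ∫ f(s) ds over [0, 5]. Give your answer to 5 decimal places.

-17.22600

h = 1, n = 5.
(h/2)·[y₀ + 2y₁ + 2y₂ + 2y₃ + 2y₄ + y₅] = 0.5·(-34.452) = -17.22600.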